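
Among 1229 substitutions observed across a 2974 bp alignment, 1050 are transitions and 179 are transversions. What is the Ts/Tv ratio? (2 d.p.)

5.87

R = 1050/179 = 5.865921… ≈ 5.87 (to 2 d.p.).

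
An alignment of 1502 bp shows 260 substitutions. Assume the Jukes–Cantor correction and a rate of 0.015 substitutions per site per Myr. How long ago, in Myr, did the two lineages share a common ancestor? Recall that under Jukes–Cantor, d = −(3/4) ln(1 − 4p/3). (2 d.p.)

p = 260/1502 ≈ 0.173103.
d = −(3/4) ln(1 − 4p/3) = −0.75 ln(1 − 0.230804) = −0.75 ln(0.769196)
  = −0.75 × (-0.262409) = 0.196807 substitutions/site.
Under a molecular clock d = 2μt, so t = d/(2μ) = 0.196807 / (2 × 0.015) = 6.56 Myr.

6.56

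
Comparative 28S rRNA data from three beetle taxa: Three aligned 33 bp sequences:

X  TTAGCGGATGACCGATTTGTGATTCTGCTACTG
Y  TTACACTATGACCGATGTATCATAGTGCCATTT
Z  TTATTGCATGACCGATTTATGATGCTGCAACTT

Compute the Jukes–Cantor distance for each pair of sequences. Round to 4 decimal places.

d(X,Y) = 0.4975, d(X,Z) = 0.2493, d(Y,Z) = 0.3882

X–Y: 12/33 sites differ → p ≈ 0.363636, d = −0.75 ln(1 − 0.484848) = 0.497470 ≈ 0.4975.
X–Z: 7/33 sites differ → p ≈ 0.212121, d = −0.75 ln(1 − 0.282828) = 0.249330 ≈ 0.2493.
Y–Z: 10/33 sites differ → p ≈ 0.30303, d = −0.75 ln(1 − 0.40404) = 0.388186 ≈ 0.3882.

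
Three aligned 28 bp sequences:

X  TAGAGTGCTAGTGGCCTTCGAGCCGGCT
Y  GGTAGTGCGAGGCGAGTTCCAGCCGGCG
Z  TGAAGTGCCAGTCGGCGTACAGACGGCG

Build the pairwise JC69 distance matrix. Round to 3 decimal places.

d(X,Y) = 0.485, d(X,Z) = 0.485, d(Y,Z) = 0.420

X–Y: 10/28 sites differ → p ≈ 0.357143, d = −0.75 ln(1 − 0.476191) = 0.484971 ≈ 0.485.
X–Z: 10/28 sites differ → p ≈ 0.357143, d = −0.75 ln(1 − 0.476191) = 0.484971 ≈ 0.485.
Y–Z: 9/28 sites differ → p ≈ 0.321429, d = −0.75 ln(1 − 0.428572) = 0.419713 ≈ 0.420.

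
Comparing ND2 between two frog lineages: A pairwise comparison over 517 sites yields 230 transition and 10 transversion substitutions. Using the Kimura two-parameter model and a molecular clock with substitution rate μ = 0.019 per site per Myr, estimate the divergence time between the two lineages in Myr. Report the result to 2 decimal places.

P = 230/517 ≈ 0.444874 and Q = 10/517 ≈ 0.019342.
Under the Kimura two-parameter model, d = −½ ln(1 − 2P − Q) − ¼ ln(1 − 2Q).
1 − 2P − Q = 0.09091, giving −½ ln(0.09091) = 1.198943.
1 − 2Q = 0.961316, giving −¼ ln(0.961316) = 0.009863.
d = 1.198943 + 0.009863 = 1.208806.
Under a molecular clock d = 2μt, so t = d/(2μ) = 1.208806 / (2 × 0.019) = 31.81 Myr.

31.81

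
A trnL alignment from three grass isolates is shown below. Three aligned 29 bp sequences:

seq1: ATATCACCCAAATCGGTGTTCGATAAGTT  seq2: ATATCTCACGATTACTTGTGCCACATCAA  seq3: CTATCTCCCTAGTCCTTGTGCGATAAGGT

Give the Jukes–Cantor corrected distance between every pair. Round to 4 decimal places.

seq1–seq2: 14/29 sites differ → p ≈ 0.482759, d = −0.75 ln(1 − 0.643679) = 0.773942 ≈ 0.7739.
seq1–seq3: 8/29 sites differ → p ≈ 0.275862, d = −0.75 ln(1 − 0.367816) = 0.343931 ≈ 0.3439.
seq2–seq3: 11/29 sites differ → p ≈ 0.37931, d = −0.75 ln(1 − 0.505747) = 0.528531 ≈ 0.5285.

d(seq1,seq2) = 0.7739, d(seq1,seq3) = 0.3439, d(seq2,seq3) = 0.5285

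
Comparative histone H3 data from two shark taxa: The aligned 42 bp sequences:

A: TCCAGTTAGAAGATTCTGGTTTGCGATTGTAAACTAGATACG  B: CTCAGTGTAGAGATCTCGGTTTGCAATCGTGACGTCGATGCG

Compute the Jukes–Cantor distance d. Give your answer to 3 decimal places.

0.532

The sequences differ at 16 of 42 sites, so p = 16/42 ≈ 0.380952.
d = −(3/4) ln(1 − 4p/3) = −0.75 ln(1 − 0.507936) = −0.75 ln(0.492064)
  = −0.75 × (-0.709146) = 0.531860 substitutions/site.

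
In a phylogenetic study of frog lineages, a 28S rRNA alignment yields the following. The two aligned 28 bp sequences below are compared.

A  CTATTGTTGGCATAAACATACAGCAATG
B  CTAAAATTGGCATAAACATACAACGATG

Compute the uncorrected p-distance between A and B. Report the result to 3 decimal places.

0.179

The sequences differ at 5 of 28 positions (sites 4, 5, 6, 23, 25).
p = 5/28 = 0.178571… ≈ 0.179 (to 3 d.p.).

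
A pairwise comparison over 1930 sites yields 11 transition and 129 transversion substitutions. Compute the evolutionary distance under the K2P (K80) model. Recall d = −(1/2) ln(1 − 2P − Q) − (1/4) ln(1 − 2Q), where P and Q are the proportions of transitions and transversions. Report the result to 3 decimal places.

P = 11/1930 ≈ 0.005699 and Q = 129/1930 ≈ 0.066839.
Under the Kimura two-parameter model, d = −½ ln(1 − 2P − Q) − ¼ ln(1 − 2Q).
1 − 2P − Q = 0.921763, giving −½ ln(0.921763) = 0.040734.
1 − 2Q = 0.866322, giving −¼ ln(0.866322) = 0.035875.
d = 0.040734 + 0.035875 = 0.076609.

0.077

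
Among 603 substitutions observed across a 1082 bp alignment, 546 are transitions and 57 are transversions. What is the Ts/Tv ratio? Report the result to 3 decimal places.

9.579

R = 546/57 = 9.578947… ≈ 9.579 (to 3 d.p.).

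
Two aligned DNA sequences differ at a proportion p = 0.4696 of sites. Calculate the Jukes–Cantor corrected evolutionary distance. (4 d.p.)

0.7379

d = −(3/4) ln(1 − 4p/3) = −0.75 ln(1 − 0.626133) = −0.75 ln(0.373867)
  = −0.75 × (-0.983855) = 0.737891 substitutions/site.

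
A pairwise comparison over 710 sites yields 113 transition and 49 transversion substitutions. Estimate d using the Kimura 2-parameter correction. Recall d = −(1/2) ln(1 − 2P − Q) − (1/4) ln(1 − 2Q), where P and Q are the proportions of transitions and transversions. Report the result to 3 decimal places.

P = 113/710 ≈ 0.159155 and Q = 49/710 ≈ 0.069014.
Under the Kimura two-parameter model, d = −½ ln(1 − 2P − Q) − ¼ ln(1 − 2Q).
1 − 2P − Q = 0.612676, giving −½ ln(0.612676) = 0.244960.
1 − 2Q = 0.861972, giving −¼ ln(0.861972) = 0.037133.
d = 0.244960 + 0.037133 = 0.282093.

0.282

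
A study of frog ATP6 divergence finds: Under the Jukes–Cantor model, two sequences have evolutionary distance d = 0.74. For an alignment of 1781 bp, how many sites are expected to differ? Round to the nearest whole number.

Invert JC69: p = (3/4)(1 − e^(−4d/3)) = 0.75 × (1 − e^(-0.986667)) = 0.75 × (1 − 0.372817) = 0.470387.
Expected differing sites = pL ≈ 0.470387 × 1781 = 837.759247 ≈ 838.

838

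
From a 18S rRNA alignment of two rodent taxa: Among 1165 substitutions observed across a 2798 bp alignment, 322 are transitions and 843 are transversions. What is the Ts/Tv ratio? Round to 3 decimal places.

R = 322/843 = 0.381969… ≈ 0.382 (to 3 d.p.).

0.382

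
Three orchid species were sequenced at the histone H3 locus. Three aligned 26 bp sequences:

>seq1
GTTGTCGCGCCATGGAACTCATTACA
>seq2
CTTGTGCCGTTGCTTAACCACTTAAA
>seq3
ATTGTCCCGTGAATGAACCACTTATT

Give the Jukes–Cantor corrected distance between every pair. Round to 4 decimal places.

d(seq1,seq2) = 0.8240, d(seq1,seq3) = 0.6228, d(seq2,seq3) = 0.3961

seq1–seq2: 13/26 sites differ → p = 0.5, d = −0.75 ln(1 − 0.666667) = 0.823960 ≈ 0.8240.
seq1–seq3: 11/26 sites differ → p ≈ 0.423077, d = −0.75 ln(1 − 0.564103) = 0.622762 ≈ 0.6228.
seq2–seq3: 8/26 sites differ → p ≈ 0.307692, d = −0.75 ln(1 − 0.410256) = 0.396050 ≈ 0.3961.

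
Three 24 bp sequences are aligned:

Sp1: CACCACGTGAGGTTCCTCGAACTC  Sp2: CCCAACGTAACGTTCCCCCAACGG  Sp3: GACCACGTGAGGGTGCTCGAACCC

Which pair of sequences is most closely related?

Sp1–Sp2: 8/24 differ, p = 0.333, d = 0.441.
Sp1–Sp3: 4/24 differ, p = 0.167, d = 0.188.
Sp2–Sp3: 11/24 differ, p = 0.458, d = 0.708.
The smallest distance is between Sp1 and Sp3.

Sp1 and Sp3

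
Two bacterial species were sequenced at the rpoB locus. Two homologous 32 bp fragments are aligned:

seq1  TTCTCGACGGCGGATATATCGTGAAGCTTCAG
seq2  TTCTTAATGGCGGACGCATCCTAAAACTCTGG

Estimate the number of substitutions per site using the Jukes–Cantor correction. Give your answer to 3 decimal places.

0.520

The sequences differ at 12 of 32 sites, so p = 12/32 = 0.375.
d = −(3/4) ln(1 − 4p/3) = −0.75 ln(1 − 0.5) = −0.75 ln(0.5)
  = −0.75 × (-0.693147) = 0.519860 substitutions/site.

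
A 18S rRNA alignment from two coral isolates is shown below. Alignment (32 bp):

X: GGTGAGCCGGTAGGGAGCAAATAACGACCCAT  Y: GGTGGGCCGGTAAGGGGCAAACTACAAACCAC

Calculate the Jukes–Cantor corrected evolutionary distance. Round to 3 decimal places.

0.304

The sequences differ at 8 of 32 sites (5, 13, 16, 22, 23, 26, 28, 32), so p = 8/32 = 0.25.
d = −(3/4) ln(1 − 4p/3) = −0.75 ln(1 − 0.333333) = −0.75 ln(0.666667)
  = −0.75 × (-0.405465) = 0.304099 substitutions/site.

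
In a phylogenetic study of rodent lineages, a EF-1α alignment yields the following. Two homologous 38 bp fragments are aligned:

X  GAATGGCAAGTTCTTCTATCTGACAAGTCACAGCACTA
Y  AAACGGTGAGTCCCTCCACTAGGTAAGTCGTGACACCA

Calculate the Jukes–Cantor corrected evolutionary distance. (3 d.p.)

0.681

The sequences differ at 17 of 38 sites, so p = 17/38 ≈ 0.447368.
d = −(3/4) ln(1 − 4p/3) = −0.75 ln(1 − 0.596491) = −0.75 ln(0.403509)
  = −0.75 × (-0.907556) = 0.680667 substitutions/site.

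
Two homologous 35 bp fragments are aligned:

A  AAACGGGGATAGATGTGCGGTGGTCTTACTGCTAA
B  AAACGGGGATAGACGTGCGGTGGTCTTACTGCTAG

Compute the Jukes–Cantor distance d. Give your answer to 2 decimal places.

The sequences differ at 2 of 35 sites (14, 35), so p = 2/35 ≈ 0.057143.
d = −(3/4) ln(1 − 4p/3) = −0.75 ln(1 − 0.076191) = −0.75 ln(0.923809)
  = −0.75 × (-0.079250) = 0.059438 substitutions/site.

0.06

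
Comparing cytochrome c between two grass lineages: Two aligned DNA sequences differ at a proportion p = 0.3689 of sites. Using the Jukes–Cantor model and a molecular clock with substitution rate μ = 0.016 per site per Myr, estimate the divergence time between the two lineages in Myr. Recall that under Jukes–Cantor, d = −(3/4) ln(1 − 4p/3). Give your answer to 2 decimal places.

15.87

d = −(3/4) ln(1 − 4p/3) = −0.75 ln(1 − 0.491867) = −0.75 ln(0.508133)
  = −0.75 × (-0.677012) = 0.507759 substitutions/site.
Under a molecular clock d = 2μt, so t = d/(2μ) = 0.507759 / (2 × 0.016) = 15.87 Myr.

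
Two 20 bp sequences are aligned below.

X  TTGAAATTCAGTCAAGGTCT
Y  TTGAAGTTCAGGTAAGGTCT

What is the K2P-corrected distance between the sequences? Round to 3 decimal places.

Of 20 sites, 2 differences are transitions and 1 are transversions, so P = 2/20 = 0.1 and Q = 1/20 = 0.05.
Under the Kimura two-parameter model, d = −½ ln(1 − 2P − Q) − ¼ ln(1 − 2Q).
1 − 2P − Q = 0.75, giving −½ ln(0.75) = 0.143841.
1 − 2Q = 0.9, giving −¼ ln(0.9) = 0.026340.
d = 0.143841 + 0.026340 = 0.170181.

0.170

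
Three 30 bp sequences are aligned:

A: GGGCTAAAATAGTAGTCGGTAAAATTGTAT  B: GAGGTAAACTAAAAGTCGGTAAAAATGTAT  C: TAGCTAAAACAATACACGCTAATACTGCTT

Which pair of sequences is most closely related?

A–B: 6/30 differ, p = 0.200, d = 0.233.
A–C: 11/30 differ, p = 0.367, d = 0.503.
B–C: 12/30 differ, p = 0.400, d = 0.572.
The smallest distance is between A and B.

A and B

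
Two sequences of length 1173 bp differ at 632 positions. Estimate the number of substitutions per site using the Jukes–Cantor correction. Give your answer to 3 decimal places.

p = 632/1173 ≈ 0.538789.
d = −(3/4) ln(1 − 4p/3) = −0.75 ln(1 − 0.718385) = −0.75 ln(0.281615)
  = −0.75 × (-1.267214) = 0.950411 substitutions/site.

0.950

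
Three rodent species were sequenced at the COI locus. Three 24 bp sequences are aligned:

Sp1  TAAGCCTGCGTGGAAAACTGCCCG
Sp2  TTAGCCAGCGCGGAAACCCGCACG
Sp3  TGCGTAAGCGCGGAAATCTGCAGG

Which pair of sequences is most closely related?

Sp1–Sp2: 6/24 differ, p = 0.250, d = 0.304.
Sp1–Sp3: 9/24 differ, p = 0.375, d = 0.520.
Sp2–Sp3: 7/24 differ, p = 0.292, d = 0.369.
The smallest distance is between Sp1 and Sp2.

Sp1 and Sp2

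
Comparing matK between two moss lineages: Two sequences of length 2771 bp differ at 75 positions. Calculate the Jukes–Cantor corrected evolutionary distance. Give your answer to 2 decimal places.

0.03

p = 75/2771 ≈ 0.027066.
d = −(3/4) ln(1 − 4p/3) = −0.75 ln(1 − 0.036088) = −0.75 ln(0.963912)
  = −0.75 × (-0.036755) = 0.027566 substitutions/site.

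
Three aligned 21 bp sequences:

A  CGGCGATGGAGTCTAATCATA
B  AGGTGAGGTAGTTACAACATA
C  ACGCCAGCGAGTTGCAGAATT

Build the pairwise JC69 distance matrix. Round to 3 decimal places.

A–B: 8/21 sites differ → p ≈ 0.380952, d = −0.75 ln(1 − 0.507936) = 0.531860 ≈ 0.532.
A–C: 11/21 sites differ → p ≈ 0.52381, d = −0.75 ln(1 − 0.698413) = 0.899023 ≈ 0.899.
B–C: 9/21 sites differ → p ≈ 0.428571, d = −0.75 ln(1 − 0.571428) = 0.635472 ≈ 0.635.

d(A,B) = 0.532, d(A,C) = 0.899, d(B,C) = 0.635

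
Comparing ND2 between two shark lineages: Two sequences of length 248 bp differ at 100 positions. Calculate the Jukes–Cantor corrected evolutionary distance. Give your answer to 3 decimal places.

p = 100/248 ≈ 0.403226.
d = −(3/4) ln(1 − 4p/3) = −0.75 ln(1 − 0.537635) = −0.75 ln(0.462365)
  = −0.75 × (-0.771401) = 0.578551 substitutions/site.

0.579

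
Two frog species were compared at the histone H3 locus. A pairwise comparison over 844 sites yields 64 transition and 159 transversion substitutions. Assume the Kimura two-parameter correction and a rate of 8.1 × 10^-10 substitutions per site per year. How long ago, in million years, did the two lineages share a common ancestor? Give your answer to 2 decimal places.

P = 64/844 ≈ 0.075829 and Q = 159/844 ≈ 0.188389.
Under the Kimura two-parameter model, d = −½ ln(1 − 2P − Q) − ¼ ln(1 − 2Q).
1 − 2P − Q = 0.659953, giving −½ ln(0.659953) = 0.207793.
1 − 2Q = 0.623222, giving −¼ ln(0.623222) = 0.118213.
d = 0.207793 + 0.118213 = 0.326006.
Under a molecular clock d = 2μt, so t = d/(2μ) = 0.326006 / (2 × 8.1 × 10^-10) = 201.24 million years.

201.24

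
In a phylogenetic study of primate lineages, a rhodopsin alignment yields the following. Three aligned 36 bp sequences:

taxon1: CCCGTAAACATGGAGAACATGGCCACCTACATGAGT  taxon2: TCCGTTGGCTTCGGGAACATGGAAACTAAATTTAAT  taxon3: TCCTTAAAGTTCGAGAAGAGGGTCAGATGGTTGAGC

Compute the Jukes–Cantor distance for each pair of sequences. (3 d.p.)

d(taxon1,taxon2) = 0.608, d(taxon1,taxon3) = 0.548, d(taxon2,taxon3) = 0.824

taxon1–taxon2: 15/36 sites differ → p ≈ 0.416667, d = −0.75 ln(1 − 0.555556) = 0.608198 ≈ 0.608.
taxon1–taxon3: 14/36 sites differ → p ≈ 0.388889, d = −0.75 ln(1 − 0.518519) = 0.548166 ≈ 0.548.
taxon2–taxon3: 18/36 sites differ → p = 0.5, d = −0.75 ln(1 − 0.666667) = 0.823960 ≈ 0.824.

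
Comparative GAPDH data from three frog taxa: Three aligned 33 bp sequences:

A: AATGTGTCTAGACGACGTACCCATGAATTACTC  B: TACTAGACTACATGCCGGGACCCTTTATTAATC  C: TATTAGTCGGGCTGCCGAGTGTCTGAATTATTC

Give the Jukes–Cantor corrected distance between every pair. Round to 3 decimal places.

d(A,B) = 0.699, d(A,C) = 0.699, d(B,C) = 0.559

A–B: 15/33 sites differ → p ≈ 0.454545, d = −0.75 ln(1 − 0.60606) = 0.698667 ≈ 0.699.
A–C: 15/33 sites differ → p ≈ 0.454545, d = −0.75 ln(1 − 0.60606) = 0.698667 ≈ 0.699.
B–C: 13/33 sites differ → p ≈ 0.393939, d = −0.75 ln(1 − 0.525252) = 0.558728 ≈ 0.559.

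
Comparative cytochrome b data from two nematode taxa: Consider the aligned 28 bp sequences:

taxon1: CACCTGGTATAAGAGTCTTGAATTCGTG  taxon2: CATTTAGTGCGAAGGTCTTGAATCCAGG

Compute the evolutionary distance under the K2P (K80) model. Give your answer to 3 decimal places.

Of 28 sites, 10 differences are transitions and 1 are transversions, so P = 10/28 ≈ 0.357143 and Q = 1/28 ≈ 0.035714.
Under the Kimura two-parameter model, d = −½ ln(1 − 2P − Q) − ¼ ln(1 − 2Q).
1 − 2P − Q = 0.25, giving −½ ln(0.25) = 0.693147.
1 − 2Q = 0.928572, giving −¼ ln(0.928572) = 0.018527.
d = 0.693147 + 0.018527 = 0.711674.

0.712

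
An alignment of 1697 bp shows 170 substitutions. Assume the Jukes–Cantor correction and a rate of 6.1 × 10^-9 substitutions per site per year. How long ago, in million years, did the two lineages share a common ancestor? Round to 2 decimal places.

8.81

p = 170/1697 ≈ 0.100177.
d = −(3/4) ln(1 − 4p/3) = −0.75 ln(1 − 0.133569) = −0.75 ln(0.866431)
  = −0.75 × (-0.143373) = 0.107530 substitutions/site.
Under a molecular clock d = 2μt, so t = d/(2μ) = 0.107530 / (2 × 6.1 × 10^-9) = 8.81 million years.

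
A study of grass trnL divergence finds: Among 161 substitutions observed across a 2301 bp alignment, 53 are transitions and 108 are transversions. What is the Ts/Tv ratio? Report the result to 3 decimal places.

R = 53/108 = 0.490740… ≈ 0.491 (to 3 d.p.).

0.491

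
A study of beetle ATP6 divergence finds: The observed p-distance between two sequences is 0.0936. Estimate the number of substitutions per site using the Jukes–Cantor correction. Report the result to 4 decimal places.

0.1000

d = −(3/4) ln(1 − 4p/3) = −0.75 ln(1 − 0.1248) = −0.75 ln(0.8752)
  = −0.75 × (-0.133303) = 0.099977 substitutions/site.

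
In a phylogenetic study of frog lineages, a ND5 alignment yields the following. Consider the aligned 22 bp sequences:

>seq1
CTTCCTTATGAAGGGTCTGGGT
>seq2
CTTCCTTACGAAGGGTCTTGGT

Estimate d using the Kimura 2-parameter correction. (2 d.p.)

0.10

Of 22 sites, 1 differences are transitions and 1 are transversions, so P = 1/22 ≈ 0.045455 and Q = 1/22 ≈ 0.045455.
Under the Kimura two-parameter model, d = −½ ln(1 − 2P − Q) − ¼ ln(1 − 2Q).
1 − 2P − Q = 0.863635, giving −½ ln(0.863635) = 0.073303.
1 − 2Q = 0.90909, giving −¼ ln(0.90909) = 0.023828.
d = 0.073303 + 0.023828 = 0.097131.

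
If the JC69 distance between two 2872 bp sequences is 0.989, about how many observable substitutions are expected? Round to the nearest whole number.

Invert JC69: p = (3/4)(1 − e^(−4d/3)) = 0.75 × (1 − e^(-1.318667)) = 0.75 × (1 − 0.267492) = 0.549381.
Expected differing sites = pL ≈ 0.549381 × 2872 = 1577.822232 ≈ 1578.

1578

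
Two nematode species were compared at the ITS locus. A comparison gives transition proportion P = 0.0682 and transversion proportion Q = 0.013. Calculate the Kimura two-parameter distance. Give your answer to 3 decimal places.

0.087

Under the Kimura two-parameter model, d = −½ ln(1 − 2P − Q) − ¼ ln(1 − 2Q).
1 − 2P − Q = 0.8506, giving −½ ln(0.8506) = 0.080907.
1 − 2Q = 0.974, giving −¼ ln(0.974) = 0.006586.
d = 0.080907 + 0.006586 = 0.087493.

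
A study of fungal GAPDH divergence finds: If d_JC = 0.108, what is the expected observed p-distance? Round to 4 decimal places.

p = (3/4)(1 − e^(−4d/3)) = 0.75 × (1 − e^(-0.144)) = 0.75 × (1 − 0.865888) = 0.100584.

0.1006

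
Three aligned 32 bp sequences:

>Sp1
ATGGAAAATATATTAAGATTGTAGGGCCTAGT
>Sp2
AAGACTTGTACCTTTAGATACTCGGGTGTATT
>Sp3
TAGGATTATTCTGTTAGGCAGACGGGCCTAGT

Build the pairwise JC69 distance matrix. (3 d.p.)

Sp1–Sp2: 15/32 sites differ → p = 0.46875, d = −0.75 ln(1 − 0.625) = 0.735622 ≈ 0.736.
Sp1–Sp3: 14/32 sites differ → p = 0.4375, d = −0.75 ln(1 − 0.583333) = 0.656601 ≈ 0.657.
Sp2–Sp3: 14/32 sites differ → p = 0.4375, d = −0.75 ln(1 − 0.583333) = 0.656601 ≈ 0.657.

d(Sp1,Sp2) = 0.736, d(Sp1,Sp3) = 0.657, d(Sp2,Sp3) = 0.657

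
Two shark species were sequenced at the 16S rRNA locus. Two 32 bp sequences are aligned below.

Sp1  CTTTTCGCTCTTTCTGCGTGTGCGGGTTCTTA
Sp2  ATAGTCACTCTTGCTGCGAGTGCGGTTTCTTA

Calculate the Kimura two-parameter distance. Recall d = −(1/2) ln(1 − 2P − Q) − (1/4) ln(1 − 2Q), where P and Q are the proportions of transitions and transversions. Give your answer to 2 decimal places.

0.26

Of 32 sites, 1 differences are transitions and 6 are transversions, so P = 1/32 = 0.03125 and Q = 6/32 = 0.1875.
Under the Kimura two-parameter model, d = −½ ln(1 − 2P − Q) − ¼ ln(1 − 2Q).
1 − 2P − Q = 0.75, giving −½ ln(0.75) = 0.143841.
1 − 2Q = 0.625, giving −¼ ln(0.625) = 0.117501.
d = 0.143841 + 0.117501 = 0.261342.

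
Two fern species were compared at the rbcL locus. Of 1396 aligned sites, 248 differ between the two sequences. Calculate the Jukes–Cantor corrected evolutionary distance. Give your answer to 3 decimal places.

p = 248/1396 ≈ 0.17765.
d = −(3/4) ln(1 − 4p/3) = −0.75 ln(1 − 0.236867) = −0.75 ln(0.763133)
  = −0.75 × (-0.270323) = 0.202742 substitutions/site.

0.203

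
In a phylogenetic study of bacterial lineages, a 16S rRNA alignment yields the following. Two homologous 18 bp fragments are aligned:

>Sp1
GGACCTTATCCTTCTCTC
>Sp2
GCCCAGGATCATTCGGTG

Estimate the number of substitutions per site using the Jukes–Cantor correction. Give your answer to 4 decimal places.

The sequences differ at 9 of 18 sites (2, 3, 5, 6, 7, 11, 15, 16, 18), so p = 9/18 = 0.5.
d = −(3/4) ln(1 − 4p/3) = −0.75 ln(1 − 0.666667) = −0.75 ln(0.333333)
  = −0.75 × (-1.098613) = 0.823960 substitutions/site.

0.8240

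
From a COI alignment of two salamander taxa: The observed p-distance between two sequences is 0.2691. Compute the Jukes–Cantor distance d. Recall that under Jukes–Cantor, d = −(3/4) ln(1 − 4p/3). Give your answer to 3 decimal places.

0.333

d = −(3/4) ln(1 − 4p/3) = −0.75 ln(1 − 0.3588) = −0.75 ln(0.6412)
  = −0.75 × (-0.444414) = 0.333311 substitutions/site.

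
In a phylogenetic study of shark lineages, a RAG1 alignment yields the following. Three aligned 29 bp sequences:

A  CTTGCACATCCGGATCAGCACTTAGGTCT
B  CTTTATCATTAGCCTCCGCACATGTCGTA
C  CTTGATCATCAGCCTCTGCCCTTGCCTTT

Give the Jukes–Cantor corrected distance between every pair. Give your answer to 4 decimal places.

d(A,B) = 0.8776, d(A,C) = 0.5285, d(B,C) = 0.3439

A–B: 15/29 sites differ → p ≈ 0.517241, d = −0.75 ln(1 − 0.689655) = 0.877553 ≈ 0.8776.
A–C: 11/29 sites differ → p ≈ 0.37931, d = −0.75 ln(1 − 0.505747) = 0.528531 ≈ 0.5285.
B–C: 8/29 sites differ → p ≈ 0.275862, d = −0.75 ln(1 − 0.367816) = 0.343931 ≈ 0.3439.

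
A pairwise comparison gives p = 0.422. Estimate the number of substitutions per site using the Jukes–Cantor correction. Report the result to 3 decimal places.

d = −(3/4) ln(1 − 4p/3) = −0.75 ln(1 − 0.562667) = −0.75 ln(0.437333)
  = −0.75 × (-0.827060) = 0.620295 substitutions/site.

0.620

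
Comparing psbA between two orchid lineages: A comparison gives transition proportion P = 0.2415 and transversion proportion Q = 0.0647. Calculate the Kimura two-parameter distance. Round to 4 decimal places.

Under the Kimura two-parameter model, d = −½ ln(1 − 2P − Q) − ¼ ln(1 − 2Q).
1 − 2P − Q = 0.4523, giving −½ ln(0.4523) = 0.396705.
1 − 2Q = 0.8706, giving −¼ ln(0.8706) = 0.034643.
d = 0.396705 + 0.034643 = 0.431348.

0.4313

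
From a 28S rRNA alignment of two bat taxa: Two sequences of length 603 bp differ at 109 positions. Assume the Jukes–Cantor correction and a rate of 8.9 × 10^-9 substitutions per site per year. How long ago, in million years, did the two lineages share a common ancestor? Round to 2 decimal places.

11.62

p = 109/603 ≈ 0.180763.
d = −(3/4) ln(1 − 4p/3) = −0.75 ln(1 − 0.241017) = −0.75 ln(0.758983)
  = −0.75 × (-0.275776) = 0.206832 substitutions/site.
Under a molecular clock d = 2μt, so t = d/(2μ) = 0.206832 / (2 × 8.9 × 10^-9) = 11.62 million years.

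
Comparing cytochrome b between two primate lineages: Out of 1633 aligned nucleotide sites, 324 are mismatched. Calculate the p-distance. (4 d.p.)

0.1984

p = 324/1633 = 0.198407… ≈ 0.1984 (to 4 d.p.).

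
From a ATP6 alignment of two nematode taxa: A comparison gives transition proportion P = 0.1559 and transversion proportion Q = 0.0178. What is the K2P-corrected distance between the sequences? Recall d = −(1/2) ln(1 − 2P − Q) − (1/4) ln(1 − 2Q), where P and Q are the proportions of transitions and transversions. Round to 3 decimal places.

Under the Kimura two-parameter model, d = −½ ln(1 − 2P − Q) − ¼ ln(1 − 2Q).
1 − 2P − Q = 0.6704, giving −½ ln(0.6704) = 0.199940.
1 − 2Q = 0.9644, giving −¼ ln(0.9644) = 0.009062.
d = 0.199940 + 0.009062 = 0.209002.

0.209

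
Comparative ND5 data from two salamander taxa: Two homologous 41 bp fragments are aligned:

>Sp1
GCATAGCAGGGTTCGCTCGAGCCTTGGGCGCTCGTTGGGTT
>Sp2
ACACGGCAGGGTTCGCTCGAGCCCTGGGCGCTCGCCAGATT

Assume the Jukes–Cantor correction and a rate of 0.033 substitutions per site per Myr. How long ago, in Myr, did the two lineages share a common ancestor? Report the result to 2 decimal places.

3.42

The sequences differ at 8 of 41 sites (1, 4, 5, 24, 35, 36, 37, 39), so p = 8/41 ≈ 0.195122.
d = −(3/4) ln(1 − 4p/3) = −0.75 ln(1 − 0.260163) = −0.75 ln(0.739837)
  = −0.75 × (-0.301325) = 0.225994 substitutions/site.
Under a molecular clock d = 2μt, so t = d/(2μ) = 0.225994 / (2 × 0.033) = 3.42 Myr.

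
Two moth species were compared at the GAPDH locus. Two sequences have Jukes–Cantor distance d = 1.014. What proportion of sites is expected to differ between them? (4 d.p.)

0.5560

p = (3/4)(1 − e^(−4d/3)) = 0.75 × (1 − e^(-1.352)) = 0.75 × (1 − 0.258722) = 0.555959.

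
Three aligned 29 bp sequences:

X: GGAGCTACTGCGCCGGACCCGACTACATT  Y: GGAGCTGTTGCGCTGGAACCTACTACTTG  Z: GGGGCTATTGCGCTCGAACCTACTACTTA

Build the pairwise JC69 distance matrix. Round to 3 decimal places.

X–Y: 7/29 sites differ → p ≈ 0.241379, d = −0.75 ln(1 − 0.321839) = 0.291278 ≈ 0.291.
X–Z: 8/29 sites differ → p ≈ 0.275862, d = −0.75 ln(1 − 0.367816) = 0.343931 ≈ 0.344.
Y–Z: 4/29 sites differ → p ≈ 0.137931, d = −0.75 ln(1 − 0.183908) = 0.152421 ≈ 0.152.

d(X,Y) = 0.291, d(X,Z) = 0.344, d(Y,Z) = 0.152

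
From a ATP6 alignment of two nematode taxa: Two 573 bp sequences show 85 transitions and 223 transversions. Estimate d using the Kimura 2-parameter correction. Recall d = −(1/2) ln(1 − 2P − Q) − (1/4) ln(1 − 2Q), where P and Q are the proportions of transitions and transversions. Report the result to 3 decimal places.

P = 85/573 ≈ 0.148342 and Q = 223/573 ≈ 0.38918.
Under the Kimura two-parameter model, d = −½ ln(1 − 2P − Q) − ¼ ln(1 − 2Q).
1 − 2P − Q = 0.314136, giving −½ ln(0.314136) = 0.578965.
1 − 2Q = 0.22164, giving −¼ ln(0.22164) = 0.376675.
d = 0.578965 + 0.376675 = 0.955640.

0.956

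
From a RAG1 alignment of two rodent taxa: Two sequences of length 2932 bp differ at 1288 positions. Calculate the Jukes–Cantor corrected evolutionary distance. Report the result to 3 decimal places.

0.661

p = 1288/2932 ≈ 0.439291.
d = −(3/4) ln(1 − 4p/3) = −0.75 ln(1 − 0.585721) = −0.75 ln(0.414279)
  = −0.75 × (-0.881216) = 0.660912 substitutions/site.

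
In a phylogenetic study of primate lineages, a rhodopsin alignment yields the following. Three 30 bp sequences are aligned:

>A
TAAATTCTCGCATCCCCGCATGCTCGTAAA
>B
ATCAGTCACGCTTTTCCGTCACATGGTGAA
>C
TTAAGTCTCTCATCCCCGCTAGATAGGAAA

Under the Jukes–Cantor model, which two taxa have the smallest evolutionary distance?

A and C

A–B: 15/30 differ, p = 0.500, d = 0.824.
A–C: 8/30 differ, p = 0.267, d = 0.330.
B–C: 13/30 differ, p = 0.433, d = 0.647.
The smallest distance is between A and C.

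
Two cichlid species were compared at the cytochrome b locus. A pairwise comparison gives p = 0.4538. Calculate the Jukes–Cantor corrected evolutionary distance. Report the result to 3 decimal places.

0.697

d = −(3/4) ln(1 − 4p/3) = −0.75 ln(1 − 0.605067) = −0.75 ln(0.394933)
  = −0.75 × (-0.929039) = 0.696779 substitutions/site.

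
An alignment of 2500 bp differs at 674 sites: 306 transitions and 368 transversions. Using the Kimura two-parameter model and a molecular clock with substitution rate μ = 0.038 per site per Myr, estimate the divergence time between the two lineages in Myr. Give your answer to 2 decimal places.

4.42

P = 306/2500 = 0.1224 and Q = 368/2500 = 0.1472.
Under the Kimura two-parameter model, d = −½ ln(1 − 2P − Q) − ¼ ln(1 − 2Q).
1 − 2P − Q = 0.608, giving −½ ln(0.608) = 0.248790.
1 − 2Q = 0.7056, giving −¼ ln(0.7056) = 0.087177.
d = 0.248790 + 0.087177 = 0.335967.
Under a molecular clock d = 2μt, so t = d/(2μ) = 0.335967 / (2 × 0.038) = 4.42 Myr.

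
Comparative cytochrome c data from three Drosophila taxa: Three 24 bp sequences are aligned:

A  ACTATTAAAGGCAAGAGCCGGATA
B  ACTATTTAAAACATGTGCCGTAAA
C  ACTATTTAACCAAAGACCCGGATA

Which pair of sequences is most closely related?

A and C

A–B: 7/24 differ, p = 0.292, d = 0.369.
A–C: 5/24 differ, p = 0.208, d = 0.244.
B–C: 8/24 differ, p = 0.333, d = 0.441.
The smallest distance is between A and C.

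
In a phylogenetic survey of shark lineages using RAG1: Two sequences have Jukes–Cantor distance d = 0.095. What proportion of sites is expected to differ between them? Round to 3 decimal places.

0.089

p = (3/4)(1 − e^(−4d/3)) = 0.75 × (1 − e^(-0.126667)) = 0.75 × (1 − 0.881027) = 0.089230.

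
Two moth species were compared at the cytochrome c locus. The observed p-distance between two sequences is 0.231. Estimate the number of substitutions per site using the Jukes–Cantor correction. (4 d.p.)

0.2761

d = −(3/4) ln(1 − 4p/3) = −0.75 ln(1 − 0.308) = −0.75 ln(0.692)
  = −0.75 × (-0.368169) = 0.276127 substitutions/site.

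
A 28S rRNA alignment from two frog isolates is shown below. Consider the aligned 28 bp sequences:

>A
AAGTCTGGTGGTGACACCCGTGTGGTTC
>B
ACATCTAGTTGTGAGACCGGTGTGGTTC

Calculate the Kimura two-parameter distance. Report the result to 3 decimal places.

0.252

Of 28 sites, 2 differences are transitions and 4 are transversions, so P = 2/28 ≈ 0.071429 and Q = 4/28 ≈ 0.142857.
Under the Kimura two-parameter model, d = −½ ln(1 − 2P − Q) − ¼ ln(1 − 2Q).
1 − 2P − Q = 0.714285, giving −½ ln(0.714285) = 0.168237.
1 − 2Q = 0.714286, giving −¼ ln(0.714286) = 0.084118.
d = 0.168237 + 0.084118 = 0.252355.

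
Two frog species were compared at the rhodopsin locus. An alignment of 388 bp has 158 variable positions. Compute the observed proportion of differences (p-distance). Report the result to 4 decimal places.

p = 158/388 = 0.407216… ≈ 0.4072 (to 4 d.p.).

0.4072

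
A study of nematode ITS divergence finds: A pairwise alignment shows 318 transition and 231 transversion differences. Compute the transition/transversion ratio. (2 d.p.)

1.38

R = 318/231 = 1.376623… ≈ 1.38 (to 2 d.p.).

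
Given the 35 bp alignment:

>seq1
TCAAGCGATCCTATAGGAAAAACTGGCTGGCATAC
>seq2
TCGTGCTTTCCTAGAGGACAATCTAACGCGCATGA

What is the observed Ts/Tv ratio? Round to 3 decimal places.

Transitions are A↔G and C↔T; transversions are all other mismatches.
Transitions: 4. Transversions: 9.
R = 4/9 = 0.444444… ≈ 0.444 (to 3 d.p.).

0.444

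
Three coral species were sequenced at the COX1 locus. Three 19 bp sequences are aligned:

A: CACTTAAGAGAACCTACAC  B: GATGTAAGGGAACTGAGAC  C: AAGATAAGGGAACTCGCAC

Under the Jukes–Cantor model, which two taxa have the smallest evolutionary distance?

A–B: 7/19 differ, p = 0.368, d = 0.507.
A–C: 7/19 differ, p = 0.368, d = 0.507.
B–C: 6/19 differ, p = 0.316, d = 0.410.
The smallest distance is between B and C.

B and C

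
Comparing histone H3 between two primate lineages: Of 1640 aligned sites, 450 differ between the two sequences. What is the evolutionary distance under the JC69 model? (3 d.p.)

p = 450/1640 ≈ 0.27439.
d = −(3/4) ln(1 − 4p/3) = −0.75 ln(1 − 0.365853) = −0.75 ln(0.634147)
  = −0.75 × (-0.455474) = 0.341606 substitutions/site.

0.342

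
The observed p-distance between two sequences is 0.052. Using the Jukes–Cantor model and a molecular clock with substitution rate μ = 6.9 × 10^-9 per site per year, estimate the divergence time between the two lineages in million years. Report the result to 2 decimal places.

3.91

d = −(3/4) ln(1 − 4p/3) = −0.75 ln(1 − 0.069333) = −0.75 ln(0.930667)
  = −0.75 × (-0.071854) = 0.053891 substitutions/site.
Under a molecular clock d = 2μt, so t = d/(2μ) = 0.053891 / (2 × 6.9 × 10^-9) = 3.91 million years.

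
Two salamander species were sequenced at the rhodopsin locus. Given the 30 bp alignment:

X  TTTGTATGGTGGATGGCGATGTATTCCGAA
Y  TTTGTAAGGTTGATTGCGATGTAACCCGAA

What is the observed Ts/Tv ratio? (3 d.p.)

0.250

Transitions are A↔G and C↔T; transversions are all other mismatches.
Transitions: 1. Transversions: 4.
R = 1/4 = 0.250.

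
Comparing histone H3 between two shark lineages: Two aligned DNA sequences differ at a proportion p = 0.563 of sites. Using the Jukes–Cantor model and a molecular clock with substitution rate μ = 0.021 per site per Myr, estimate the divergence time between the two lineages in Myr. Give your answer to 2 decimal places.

d = −(3/4) ln(1 − 4p/3) = −0.75 ln(1 − 0.750667) = −0.75 ln(0.249333)
  = −0.75 × (-1.388966) = 1.041725 substitutions/site.
Under a molecular clock d = 2μt, so t = d/(2μ) = 1.041725 / (2 × 0.021) = 24.80 Myr.

24.80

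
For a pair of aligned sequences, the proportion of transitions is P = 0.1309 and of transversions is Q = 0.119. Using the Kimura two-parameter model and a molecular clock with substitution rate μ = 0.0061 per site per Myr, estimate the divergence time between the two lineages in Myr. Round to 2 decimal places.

Under the Kimura two-parameter model, d = −½ ln(1 − 2P − Q) − ¼ ln(1 − 2Q).
1 − 2P − Q = 0.6192, giving −½ ln(0.6192) = 0.239663.
1 − 2Q = 0.762, giving −¼ ln(0.762) = 0.067952.
d = 0.239663 + 0.067952 = 0.307615.
Under a molecular clock d = 2μt, so t = d/(2μ) = 0.307615 / (2 × 0.0061) = 25.21 Myr.

25.21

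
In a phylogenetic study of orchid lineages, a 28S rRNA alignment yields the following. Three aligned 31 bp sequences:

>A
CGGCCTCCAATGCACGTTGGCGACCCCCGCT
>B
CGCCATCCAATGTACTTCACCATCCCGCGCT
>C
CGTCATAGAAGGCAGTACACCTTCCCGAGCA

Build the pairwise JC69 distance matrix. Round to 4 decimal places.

A–B: 10/31 sites differ → p ≈ 0.322581, d = −0.75 ln(1 − 0.430108) = 0.421731 ≈ 0.4217.
A–C: 16/31 sites differ → p ≈ 0.516129, d = −0.75 ln(1 − 0.688172) = 0.873978 ≈ 0.8740.
B–C: 10/31 sites differ → p ≈ 0.322581, d = −0.75 ln(1 − 0.430108) = 0.421731 ≈ 0.4217.

d(A,B) = 0.4217, d(A,C) = 0.8740, d(B,C) = 0.4217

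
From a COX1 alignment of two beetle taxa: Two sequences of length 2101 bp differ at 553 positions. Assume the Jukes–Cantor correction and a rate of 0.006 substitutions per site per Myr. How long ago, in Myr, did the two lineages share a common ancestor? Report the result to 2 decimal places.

p = 553/2101 ≈ 0.263208.
d = −(3/4) ln(1 − 4p/3) = −0.75 ln(1 − 0.350944) = −0.75 ln(0.649056)
  = −0.75 × (-0.432236) = 0.324177 substitutions/site.
Under a molecular clock d = 2μt, so t = d/(2μ) = 0.324177 / (2 × 0.006) = 27.01 Myr.

27.01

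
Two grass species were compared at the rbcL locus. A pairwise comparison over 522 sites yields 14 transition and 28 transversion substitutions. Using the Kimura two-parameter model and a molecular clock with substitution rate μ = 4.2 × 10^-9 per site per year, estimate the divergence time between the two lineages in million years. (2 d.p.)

P = 14/522 ≈ 0.02682 and Q = 28/522 ≈ 0.05364.
Under the Kimura two-parameter model, d = −½ ln(1 − 2P − Q) − ¼ ln(1 − 2Q).
1 − 2P − Q = 0.89272, giving −½ ln(0.89272) = 0.056741.
1 − 2Q = 0.89272, giving −¼ ln(0.89272) = 0.028371.
d = 0.056741 + 0.028371 = 0.085112.
Under a molecular clock d = 2μt, so t = d/(2μ) = 0.085112 / (2 × 4.2 × 10^-9) = 10.13 million years.

10.13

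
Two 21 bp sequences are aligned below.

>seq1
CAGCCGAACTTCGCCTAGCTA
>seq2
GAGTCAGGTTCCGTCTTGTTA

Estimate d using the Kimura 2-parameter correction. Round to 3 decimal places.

1.026

Of 21 sites, 8 differences are transitions and 2 are transversions, so P = 8/21 ≈ 0.380952 and Q = 2/21 ≈ 0.095238.
Under the Kimura two-parameter model, d = −½ ln(1 − 2P − Q) − ¼ ln(1 − 2Q).
1 − 2P − Q = 0.142858, giving −½ ln(0.142858) = 0.972952.
1 − 2Q = 0.809524, giving −¼ ln(0.809524) = 0.052827.
d = 0.972952 + 0.052827 = 1.025779.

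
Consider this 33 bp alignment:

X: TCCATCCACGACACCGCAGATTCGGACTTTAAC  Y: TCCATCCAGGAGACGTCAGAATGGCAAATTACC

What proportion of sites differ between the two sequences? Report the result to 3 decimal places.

0.303

The sequences differ at 10 of 33 positions (sites 9, 12, 15, 16, 21, 23, 25, 27, 28, 32).
p = 10/33 = 0.303030… ≈ 0.303 (to 3 d.p.).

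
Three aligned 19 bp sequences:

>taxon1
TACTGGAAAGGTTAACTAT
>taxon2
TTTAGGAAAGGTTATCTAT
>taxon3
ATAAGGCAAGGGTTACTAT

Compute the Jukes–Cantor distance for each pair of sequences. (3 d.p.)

d(taxon1,taxon2) = 0.247, d(taxon1,taxon3) = 0.507, d(taxon2,taxon3) = 0.410

taxon1–taxon2: 4/19 sites differ → p ≈ 0.210526, d = −0.75 ln(1 − 0.280701) = 0.247109 ≈ 0.247.
taxon1–taxon3: 7/19 sites differ → p ≈ 0.368421, d = −0.75 ln(1 − 0.491228) = 0.506816 ≈ 0.507.
taxon2–taxon3: 6/19 sites differ → p ≈ 0.315789, d = −0.75 ln(1 − 0.421052) = 0.409907 ≈ 0.410.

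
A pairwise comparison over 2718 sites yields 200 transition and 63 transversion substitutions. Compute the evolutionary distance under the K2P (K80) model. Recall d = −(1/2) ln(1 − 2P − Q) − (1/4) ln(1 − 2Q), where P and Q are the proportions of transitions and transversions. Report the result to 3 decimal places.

P = 200/2718 ≈ 0.073584 and Q = 63/2718 ≈ 0.023179.
Under the Kimura two-parameter model, d = −½ ln(1 − 2P − Q) − ¼ ln(1 − 2Q).
1 − 2P − Q = 0.829653, giving −½ ln(0.829653) = 0.093374.
1 − 2Q = 0.953642, giving −¼ ln(0.953642) = 0.011867.
d = 0.093374 + 0.011867 = 0.105241.

0.105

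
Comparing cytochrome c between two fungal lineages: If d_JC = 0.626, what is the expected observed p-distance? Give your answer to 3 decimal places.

p = (3/4)(1 − e^(−4d/3)) = 0.75 × (1 − e^(-0.834667)) = 0.75 × (1 − 0.434019) = 0.424486.

0.424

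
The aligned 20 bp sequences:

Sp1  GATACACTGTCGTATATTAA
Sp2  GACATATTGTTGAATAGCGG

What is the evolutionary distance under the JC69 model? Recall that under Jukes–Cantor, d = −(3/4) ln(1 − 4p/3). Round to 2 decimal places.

0.69

The sequences differ at 9 of 20 sites (3, 5, 7, 11, 13, 17, 18, 19, 20), so p = 9/20 = 0.45.
d = −(3/4) ln(1 − 4p/3) = −0.75 ln(1 − 0.6) = −0.75 ln(0.4)
  = −0.75 × (-0.916291) = 0.687218 substitutions/site.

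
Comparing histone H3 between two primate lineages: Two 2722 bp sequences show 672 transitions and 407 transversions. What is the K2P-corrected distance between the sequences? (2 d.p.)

0.60

P = 672/2722 ≈ 0.246877 and Q = 407/2722 ≈ 0.149522.
Under the Kimura two-parameter model, d = −½ ln(1 − 2P − Q) − ¼ ln(1 − 2Q).
1 − 2P − Q = 0.356724, giving −½ ln(0.356724) = 0.515396.
1 − 2Q = 0.700956, giving −¼ ln(0.700956) = 0.088828.
d = 0.515396 + 0.088828 = 0.604224.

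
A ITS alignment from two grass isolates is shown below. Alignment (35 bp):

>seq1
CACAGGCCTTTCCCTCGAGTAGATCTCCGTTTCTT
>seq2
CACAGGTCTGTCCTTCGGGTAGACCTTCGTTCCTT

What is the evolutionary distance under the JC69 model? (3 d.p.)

The sequences differ at 7 of 35 sites (7, 10, 14, 18, 24, 27, 32), so p = 7/35 = 0.2.
d = −(3/4) ln(1 − 4p/3) = −0.75 ln(1 − 0.266667) = −0.75 ln(0.733333)
  = −0.75 × (-0.310155) = 0.232616 substitutions/site.

0.233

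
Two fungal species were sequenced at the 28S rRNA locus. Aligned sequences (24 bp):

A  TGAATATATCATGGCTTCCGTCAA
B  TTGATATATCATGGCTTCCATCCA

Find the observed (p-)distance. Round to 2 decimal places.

0.17

The sequences differ at 4 of 24 positions (sites 2, 3, 20, 23).
p = 4/24 = 0.166666… ≈ 0.17 (to 2 d.p.).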